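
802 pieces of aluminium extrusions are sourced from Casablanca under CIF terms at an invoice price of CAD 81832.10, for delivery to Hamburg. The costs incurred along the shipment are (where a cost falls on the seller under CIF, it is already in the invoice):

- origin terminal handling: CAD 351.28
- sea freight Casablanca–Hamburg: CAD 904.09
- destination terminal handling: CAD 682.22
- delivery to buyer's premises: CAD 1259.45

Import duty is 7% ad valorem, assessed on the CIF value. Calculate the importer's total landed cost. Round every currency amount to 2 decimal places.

CIF: the seller pays costs through ocean freight and marine insurance to the destination port.
Already in the invoice (seller's account under CIF): origin terminal, freight — exclude.
The CIF price already equals the CIF value: 81832.10
Import duty = 81832.10 × 7% = 5728.25
Buyer bears: destination terminal 682.22 + delivery 1259.45 + duty 5728.25 = 7669.92
Landed cost = invoice 81832.10 + 7669.92 = 89502.02

Total landed cost: CAD 89502.02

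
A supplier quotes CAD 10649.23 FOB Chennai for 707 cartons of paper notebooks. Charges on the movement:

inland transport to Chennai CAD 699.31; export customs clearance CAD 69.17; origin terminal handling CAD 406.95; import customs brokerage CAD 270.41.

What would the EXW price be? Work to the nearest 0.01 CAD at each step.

Not relevant to the conversion: brokerage — on the buyer under both terms; not part of either seller's price.
From FOB to EXW, the seller no longer bears: inland to port, export clearance, origin terminal.
EXW price = 10649.23 − 699.31 − 69.17 − 406.95 = 9473.80

EXW price: CAD 9473.80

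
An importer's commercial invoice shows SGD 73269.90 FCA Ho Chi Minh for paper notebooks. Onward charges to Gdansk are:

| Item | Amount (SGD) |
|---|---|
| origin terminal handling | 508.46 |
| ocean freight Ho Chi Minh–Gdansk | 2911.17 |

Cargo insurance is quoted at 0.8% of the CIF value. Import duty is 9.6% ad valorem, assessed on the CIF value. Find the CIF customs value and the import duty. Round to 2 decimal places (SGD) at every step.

CIF value: SGD 77307.99; import duty: SGD 7421.57

Let C be the CIF value. C = FCA price + pre-shipment costs + freight + 0.8% × C
C − 0.8% × C = 73269.90 + 508.46 + 2911.17
0.992 × C = 76689.53
C = 76689.53 / 0.992 = 77307.99
Insurance premium = 0.8% × 77307.99 = 618.46
Import duty = 77307.99 × 9.6% = 7421.57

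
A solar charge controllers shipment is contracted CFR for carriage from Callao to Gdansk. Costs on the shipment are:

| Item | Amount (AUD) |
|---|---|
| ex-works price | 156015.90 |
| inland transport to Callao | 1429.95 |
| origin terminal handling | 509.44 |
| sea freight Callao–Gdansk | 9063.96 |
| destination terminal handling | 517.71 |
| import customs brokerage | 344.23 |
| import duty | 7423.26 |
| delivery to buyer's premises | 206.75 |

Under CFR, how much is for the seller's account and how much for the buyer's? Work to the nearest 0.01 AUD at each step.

Seller: AUD 167019.25; buyer: AUD 8491.95

CFR: the seller pays costs through ocean freight to the destination port, but not insurance.
Seller's account: goods 156015.90 + inland to port 1429.95 + origin terminal 509.44 + freight 9063.96 = 167019.25
Buyer's account: destination terminal 517.71 + brokerage 344.23 + duty 7423.26 + delivery 206.75 = 8491.95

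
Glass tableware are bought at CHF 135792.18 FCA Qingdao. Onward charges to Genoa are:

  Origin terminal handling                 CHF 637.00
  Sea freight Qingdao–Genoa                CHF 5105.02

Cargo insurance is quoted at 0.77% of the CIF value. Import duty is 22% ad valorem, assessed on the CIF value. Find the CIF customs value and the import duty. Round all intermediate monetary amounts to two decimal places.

Let C be the CIF value. C = FCA price + pre-shipment costs + freight + 0.77% × C
C − 0.77% × C = 135792.18 + 637.00 + 5105.02
0.9923 × C = 141534.20
C = 141534.20 / 0.9923 = 142632.47
Insurance premium = 0.77% × 142632.47 = 1098.27
Import duty = 142632.47 × 22% = 31379.14

CIF value: CHF 142632.47; import duty: CHF 31379.14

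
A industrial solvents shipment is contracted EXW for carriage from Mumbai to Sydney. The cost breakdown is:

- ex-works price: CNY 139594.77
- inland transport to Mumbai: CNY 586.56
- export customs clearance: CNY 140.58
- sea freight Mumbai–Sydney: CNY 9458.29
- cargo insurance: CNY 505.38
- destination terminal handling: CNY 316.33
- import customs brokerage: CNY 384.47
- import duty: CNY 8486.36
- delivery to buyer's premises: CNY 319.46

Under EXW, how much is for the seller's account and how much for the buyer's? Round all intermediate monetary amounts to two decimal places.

EXW: the seller makes goods available at their premises; the buyer bears all onward costs.
Seller's account: goods 139594.77 = 139594.77
Buyer's account: inland to port 586.56 + export clearance 140.58 + freight 9458.29 + insurance 505.38 + destination terminal 316.33 + brokerage 384.47 + duty 8486.36 + delivery 319.46 = 20197.43

Seller: CNY 139594.77; buyer: CNY 20197.43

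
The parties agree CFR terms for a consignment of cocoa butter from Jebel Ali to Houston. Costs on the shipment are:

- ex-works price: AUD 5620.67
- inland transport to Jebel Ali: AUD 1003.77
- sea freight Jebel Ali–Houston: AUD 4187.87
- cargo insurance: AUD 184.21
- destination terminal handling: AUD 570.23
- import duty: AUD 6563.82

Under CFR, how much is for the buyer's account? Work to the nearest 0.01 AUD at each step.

Buyer's account: AUD 7318.26

CFR: the seller pays costs through ocean freight to the destination port, but not insurance.
Seller's account: goods 5620.67 + inland to port 1003.77 + freight 4187.87 = 10812.31
Buyer's account: insurance 184.21 + destination terminal 570.23 + duty 6563.82 = 7318.26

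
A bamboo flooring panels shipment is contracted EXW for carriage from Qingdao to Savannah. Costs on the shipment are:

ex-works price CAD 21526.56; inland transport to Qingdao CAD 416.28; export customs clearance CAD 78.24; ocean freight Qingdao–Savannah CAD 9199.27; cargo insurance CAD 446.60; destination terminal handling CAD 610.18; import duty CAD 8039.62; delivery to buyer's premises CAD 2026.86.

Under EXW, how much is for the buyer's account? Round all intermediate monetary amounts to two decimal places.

Buyer's account: CAD 20817.05

EXW: the seller makes goods available at their premises; the buyer bears all onward costs.
Seller's account: goods 21526.56 = 21526.56
Buyer's account: inland to port 416.28 + export clearance 78.24 + freight 9199.27 + insurance 446.60 + destination terminal 610.18 + duty 8039.62 + delivery 2026.86 = 20817.05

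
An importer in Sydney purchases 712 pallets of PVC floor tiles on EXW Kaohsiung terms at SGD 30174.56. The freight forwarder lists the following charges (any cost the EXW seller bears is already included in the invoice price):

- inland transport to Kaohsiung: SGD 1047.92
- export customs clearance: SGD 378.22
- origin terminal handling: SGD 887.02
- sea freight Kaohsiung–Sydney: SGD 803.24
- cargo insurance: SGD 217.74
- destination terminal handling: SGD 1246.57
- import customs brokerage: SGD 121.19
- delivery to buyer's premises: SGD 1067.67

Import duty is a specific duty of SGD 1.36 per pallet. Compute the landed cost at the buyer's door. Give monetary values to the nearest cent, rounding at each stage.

EXW: the seller makes goods available at their premises; the buyer bears all onward costs.
CIF value = EXW price + inland to port + export clearance + origin terminal + freight + insurance = 30174.56 + 1047.92 + 378.22 + 887.02 + 803.24 + 217.74 = 33508.70
Import duty = 712 × 1.36 = 968.32
Buyer bears: inland to port 1047.92 + export clearance 378.22 + origin terminal 887.02 + freight 803.24 + insurance 217.74 + destination terminal 1246.57 + brokerage 121.19 + delivery 1067.67 + duty 968.32 = 6737.89
Landed cost = invoice 30174.56 + 6737.89 = 36912.45

Total landed cost: SGD 36912.45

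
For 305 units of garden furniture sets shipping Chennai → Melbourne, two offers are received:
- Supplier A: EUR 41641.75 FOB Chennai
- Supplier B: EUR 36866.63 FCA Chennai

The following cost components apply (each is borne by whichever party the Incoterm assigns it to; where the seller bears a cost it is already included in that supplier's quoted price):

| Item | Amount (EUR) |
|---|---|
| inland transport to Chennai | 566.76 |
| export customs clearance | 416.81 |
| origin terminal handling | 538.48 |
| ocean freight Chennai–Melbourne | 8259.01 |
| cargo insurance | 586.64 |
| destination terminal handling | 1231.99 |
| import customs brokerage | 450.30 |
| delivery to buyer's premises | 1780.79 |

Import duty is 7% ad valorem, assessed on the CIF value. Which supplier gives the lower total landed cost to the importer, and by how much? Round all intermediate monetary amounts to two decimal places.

Supplier B is cheaper by EUR 4533.21

Supplier A (FOB):
CIF value = FOB price + freight + insurance = 41641.75 + 8259.01 + 586.64 = 50487.40
Import duty = 50487.40 × 7% = 3534.12
Buyer bears (A): 8259.01 + 586.64 + 1231.99 + 450.30 + 1780.79 = 12308.73
Landed cost (A) = invoice 41641.75 + 12308.73 + duty 3534.12 = 57484.60
Supplier B (FCA):
CIF value = FCA price + origin terminal + freight + insurance = 36866.63 + 538.48 + 8259.01 + 586.64 = 46250.76
Import duty = 46250.76 × 7% = 3237.55
Buyer bears (B): 538.48 + 8259.01 + 586.64 + 1231.99 + 450.30 + 1780.79 = 12847.21
Landed cost (B) = invoice 36866.63 + 12847.21 + duty 3237.55 = 52951.39
Difference = |57484.60 − 52951.39| = 4533.21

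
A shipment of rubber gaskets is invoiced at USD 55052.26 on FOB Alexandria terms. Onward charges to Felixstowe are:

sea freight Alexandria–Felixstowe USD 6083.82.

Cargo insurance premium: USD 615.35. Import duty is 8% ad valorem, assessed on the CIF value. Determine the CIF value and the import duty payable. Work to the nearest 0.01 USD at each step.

CIF value: USD 61751.43; import duty: USD 4940.11

CIF = FOB price + freight + insurance
CIF = 55052.26 + 6083.82 + 615.35 = 61751.43
Import duty = 61751.43 × 8% = 4940.11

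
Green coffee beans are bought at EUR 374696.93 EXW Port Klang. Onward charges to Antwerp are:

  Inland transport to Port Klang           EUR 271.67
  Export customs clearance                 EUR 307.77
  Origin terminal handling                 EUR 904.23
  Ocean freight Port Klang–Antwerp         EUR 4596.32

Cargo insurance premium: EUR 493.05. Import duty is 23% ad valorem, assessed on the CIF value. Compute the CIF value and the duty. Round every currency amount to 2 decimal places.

CIF = EXW price + pre-shipment costs + freight + insurance
CIF = 374696.93 + 271.67 + 307.77 + 904.23 + 4596.32 + 493.05 = 381269.97
Import duty = 381269.97 × 23% = 87692.09

CIF value: EUR 381269.97; import duty: EUR 87692.09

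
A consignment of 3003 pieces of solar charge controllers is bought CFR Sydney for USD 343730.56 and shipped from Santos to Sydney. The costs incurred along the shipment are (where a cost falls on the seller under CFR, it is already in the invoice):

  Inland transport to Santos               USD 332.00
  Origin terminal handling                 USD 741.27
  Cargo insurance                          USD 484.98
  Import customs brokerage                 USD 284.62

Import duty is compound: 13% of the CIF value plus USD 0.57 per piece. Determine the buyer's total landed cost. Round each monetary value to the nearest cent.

CFR: the seller pays costs through ocean freight to the destination port, but not insurance.
Already in the invoice (seller's account under CFR): inland to port, origin terminal — exclude.
CIF value = CFR price + insurance = 343730.56 + 484.98 = 344215.54
Ad valorem component: 344215.54 × 13% = 44748.02
Specific component: 3003 × 0.57 = 1711.71
Import duty = 44748.02 + 1711.71 = 46459.73
Buyer bears: insurance 484.98 + brokerage 284.62 + duty 46459.73 = 47229.33
Landed cost = invoice 343730.56 + 47229.33 = 390959.89

Total landed cost: USD 390959.89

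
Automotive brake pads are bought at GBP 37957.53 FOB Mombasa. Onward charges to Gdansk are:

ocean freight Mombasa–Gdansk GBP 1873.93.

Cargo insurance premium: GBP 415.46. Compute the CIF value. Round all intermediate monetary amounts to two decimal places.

CIF value: GBP 40246.92

CIF = FOB price + freight + insurance
CIF = 37957.53 + 1873.93 + 415.46 = 40246.92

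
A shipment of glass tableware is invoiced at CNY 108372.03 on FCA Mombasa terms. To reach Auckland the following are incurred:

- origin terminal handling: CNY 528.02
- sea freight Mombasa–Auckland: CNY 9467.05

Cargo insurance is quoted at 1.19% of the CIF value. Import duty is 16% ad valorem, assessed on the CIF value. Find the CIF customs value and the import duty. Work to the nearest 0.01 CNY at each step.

CIF value: CNY 119792.63; import duty: CNY 19166.82

Let C be the CIF value. C = FCA price + pre-shipment costs + freight + 1.19% × C
C − 1.19% × C = 108372.03 + 528.02 + 9467.05
0.9881 × C = 118367.10
C = 118367.10 / 0.9881 = 119792.63
Insurance premium = 1.19% × 119792.63 = 1425.53
Import duty = 119792.63 × 16% = 19166.82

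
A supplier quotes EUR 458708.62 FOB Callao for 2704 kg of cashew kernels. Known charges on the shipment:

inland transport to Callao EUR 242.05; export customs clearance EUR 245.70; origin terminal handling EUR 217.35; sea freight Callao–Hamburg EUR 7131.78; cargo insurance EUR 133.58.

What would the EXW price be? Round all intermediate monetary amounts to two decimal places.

EXW price: EUR 458003.52

Not relevant to the conversion: freight, insurance — on the buyer under both terms; not part of either seller's price.
From FOB to EXW, the seller no longer bears: inland to port, export clearance, origin terminal.
EXW price = 458708.62 − 242.05 − 245.70 − 217.35 = 458003.52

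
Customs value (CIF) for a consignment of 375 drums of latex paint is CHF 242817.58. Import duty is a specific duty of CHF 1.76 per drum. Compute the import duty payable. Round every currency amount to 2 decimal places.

Import duty = 375 × 1.76 = 660.00

Import duty: CHF 660.00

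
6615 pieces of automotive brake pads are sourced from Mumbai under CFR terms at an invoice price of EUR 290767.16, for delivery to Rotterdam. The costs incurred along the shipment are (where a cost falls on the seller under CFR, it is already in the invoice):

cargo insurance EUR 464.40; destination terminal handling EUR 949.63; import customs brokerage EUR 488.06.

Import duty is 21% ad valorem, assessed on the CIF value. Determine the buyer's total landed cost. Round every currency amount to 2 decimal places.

Total landed cost: EUR 353827.88

CFR: the seller pays costs through ocean freight to the destination port, but not insurance.
CIF value = CFR price + insurance = 290767.16 + 464.40 = 291231.56
Import duty = 291231.56 × 21% = 61158.63
Buyer bears: insurance 464.40 + destination terminal 949.63 + brokerage 488.06 + duty 61158.63 = 63060.72
Landed cost = invoice 290767.16 + 63060.72 = 353827.88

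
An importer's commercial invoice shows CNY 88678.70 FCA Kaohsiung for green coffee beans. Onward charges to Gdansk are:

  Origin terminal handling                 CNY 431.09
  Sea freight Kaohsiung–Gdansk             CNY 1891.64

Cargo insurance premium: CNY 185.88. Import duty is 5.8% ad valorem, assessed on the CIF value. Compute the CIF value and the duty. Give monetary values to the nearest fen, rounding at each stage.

CIF = FCA price + pre-shipment costs + freight + insurance
CIF = 88678.70 + 431.09 + 1891.64 + 185.88 = 91187.31
Import duty = 91187.31 × 5.8% = 5288.86

CIF value: CNY 91187.31; import duty: CNY 5288.86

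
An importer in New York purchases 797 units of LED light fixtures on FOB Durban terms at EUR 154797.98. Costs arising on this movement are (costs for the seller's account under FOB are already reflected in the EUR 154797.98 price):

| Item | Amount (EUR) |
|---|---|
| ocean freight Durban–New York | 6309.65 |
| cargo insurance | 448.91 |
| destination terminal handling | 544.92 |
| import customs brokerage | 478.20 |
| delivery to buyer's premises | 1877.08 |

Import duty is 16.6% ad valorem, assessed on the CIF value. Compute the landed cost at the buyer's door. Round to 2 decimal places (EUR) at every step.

FOB: the seller bears costs until goods are on board at the origin port; the buyer bears freight, insurance and all costs thereafter.
CIF value = FOB price + freight + insurance = 154797.98 + 6309.65 + 448.91 = 161556.54
Import duty = 161556.54 × 16.6% = 26818.39
Buyer bears: freight 6309.65 + insurance 448.91 + destination terminal 544.92 + brokerage 478.20 + delivery 1877.08 + duty 26818.39 = 36477.15
Landed cost = invoice 154797.98 + 36477.15 = 191275.13

Total landed cost: EUR 191275.13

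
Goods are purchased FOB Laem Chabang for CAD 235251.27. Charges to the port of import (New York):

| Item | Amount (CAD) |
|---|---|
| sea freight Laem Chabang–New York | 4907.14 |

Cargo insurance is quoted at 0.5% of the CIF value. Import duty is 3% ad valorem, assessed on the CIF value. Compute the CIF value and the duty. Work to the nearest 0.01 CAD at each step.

Let C be the CIF value. C = FOB price + freight + 0.5% × C
C − 0.5% × C = 235251.27 + 4907.14
0.995 × C = 240158.41
C = 240158.41 / 0.995 = 241365.24
Insurance premium = 0.5% × 241365.24 = 1206.83
Import duty = 241365.24 × 3% = 7240.96

CIF value: CAD 241365.24; import duty: CAD 7240.96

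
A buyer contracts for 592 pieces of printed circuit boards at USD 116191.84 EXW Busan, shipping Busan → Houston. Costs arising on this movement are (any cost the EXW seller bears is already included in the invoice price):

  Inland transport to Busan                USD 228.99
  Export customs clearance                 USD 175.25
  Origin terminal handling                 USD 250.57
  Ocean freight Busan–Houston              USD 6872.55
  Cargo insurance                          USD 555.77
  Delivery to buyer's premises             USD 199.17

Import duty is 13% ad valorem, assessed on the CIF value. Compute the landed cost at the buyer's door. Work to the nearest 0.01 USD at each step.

EXW: the seller makes goods available at their premises; the buyer bears all onward costs.
CIF value = EXW price + inland to port + export clearance + origin terminal + freight + insurance = 116191.84 + 228.99 + 175.25 + 250.57 + 6872.55 + 555.77 = 124274.97
Import duty = 124274.97 × 13% = 16155.75
Buyer bears: inland to port 228.99 + export clearance 175.25 + origin terminal 250.57 + freight 6872.55 + insurance 555.77 + delivery 199.17 + duty 16155.75 = 24438.05
Landed cost = invoice 116191.84 + 24438.05 = 140629.89

Total landed cost: USD 140629.89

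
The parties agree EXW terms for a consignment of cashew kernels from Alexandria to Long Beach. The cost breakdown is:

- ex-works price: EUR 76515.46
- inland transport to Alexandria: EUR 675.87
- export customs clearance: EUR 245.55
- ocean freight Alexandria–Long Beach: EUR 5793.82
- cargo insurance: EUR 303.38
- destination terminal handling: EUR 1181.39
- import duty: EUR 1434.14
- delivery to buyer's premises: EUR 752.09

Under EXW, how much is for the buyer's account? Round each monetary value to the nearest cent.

EXW: the seller makes goods available at their premises; the buyer bears all onward costs.
Seller's account: goods 76515.46 = 76515.46
Buyer's account: inland to port 675.87 + export clearance 245.55 + freight 5793.82 + insurance 303.38 + destination terminal 1181.39 + duty 1434.14 + delivery 752.09 = 10386.24

Buyer's account: EUR 10386.24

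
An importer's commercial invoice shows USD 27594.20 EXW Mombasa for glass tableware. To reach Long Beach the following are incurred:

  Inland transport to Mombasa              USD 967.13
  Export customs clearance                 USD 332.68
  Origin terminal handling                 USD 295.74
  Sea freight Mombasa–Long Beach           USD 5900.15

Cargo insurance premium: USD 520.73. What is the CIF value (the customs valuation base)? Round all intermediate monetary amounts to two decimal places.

CIF value: USD 35610.63

CIF = EXW price + pre-shipment costs + freight + insurance
CIF = 27594.20 + 967.13 + 332.68 + 295.74 + 5900.15 + 520.73 = 35610.63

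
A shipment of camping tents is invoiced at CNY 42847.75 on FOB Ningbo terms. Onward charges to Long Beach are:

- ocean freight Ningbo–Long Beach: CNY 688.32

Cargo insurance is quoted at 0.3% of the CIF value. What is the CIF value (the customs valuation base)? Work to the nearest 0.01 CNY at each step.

CIF value: CNY 43667.07

Let C be the CIF value. C = FOB price + freight + 0.3% × C
C − 0.3% × C = 42847.75 + 688.32
0.997 × C = 43536.07
C = 43536.07 / 0.997 = 43667.07
Insurance premium = 0.3% × 43667.07 = 131.00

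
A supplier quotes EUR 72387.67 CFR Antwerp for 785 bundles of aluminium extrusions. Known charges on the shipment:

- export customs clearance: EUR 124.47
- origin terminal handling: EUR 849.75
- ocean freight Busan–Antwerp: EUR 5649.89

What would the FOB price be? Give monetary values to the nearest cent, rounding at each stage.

Not relevant to the conversion: export clearance, origin terminal — on the seller under both CFR and FOB; already in the CFR price and stays in the FOB price.
From CFR to FOB, the seller no longer bears: freight.
FOB price = 72387.67 − 5649.89 = 66737.78

FOB price: EUR 66737.78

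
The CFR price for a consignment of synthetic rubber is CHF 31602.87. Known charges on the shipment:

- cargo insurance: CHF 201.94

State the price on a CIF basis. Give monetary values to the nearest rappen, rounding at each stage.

From CFR to CIF, the seller additionally bears: insurance.
CIF price = 31602.87 + 201.94 = 31804.81

CIF price: CHF 31804.81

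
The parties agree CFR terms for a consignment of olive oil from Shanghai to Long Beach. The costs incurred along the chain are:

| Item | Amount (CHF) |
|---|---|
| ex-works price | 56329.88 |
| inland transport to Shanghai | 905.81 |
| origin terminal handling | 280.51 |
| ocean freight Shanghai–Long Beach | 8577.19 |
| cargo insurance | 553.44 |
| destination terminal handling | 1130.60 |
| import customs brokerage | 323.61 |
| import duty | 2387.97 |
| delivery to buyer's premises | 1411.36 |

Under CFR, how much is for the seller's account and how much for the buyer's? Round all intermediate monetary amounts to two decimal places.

Seller: CHF 66093.39; buyer: CHF 5806.98

CFR: the seller pays costs through ocean freight to the destination port, but not insurance.
Seller's account: goods 56329.88 + inland to port 905.81 + origin terminal 280.51 + freight 8577.19 = 66093.39
Buyer's account: insurance 553.44 + destination terminal 1130.60 + brokerage 323.61 + duty 2387.97 + delivery 1411.36 = 5806.98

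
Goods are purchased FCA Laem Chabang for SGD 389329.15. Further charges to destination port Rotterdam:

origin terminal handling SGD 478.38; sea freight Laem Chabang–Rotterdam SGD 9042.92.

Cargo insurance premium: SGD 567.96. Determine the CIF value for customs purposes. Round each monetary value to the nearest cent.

CIF value: SGD 399418.41

CIF = FCA price + pre-shipment costs + freight + insurance
CIF = 389329.15 + 478.38 + 9042.92 + 567.96 = 399418.41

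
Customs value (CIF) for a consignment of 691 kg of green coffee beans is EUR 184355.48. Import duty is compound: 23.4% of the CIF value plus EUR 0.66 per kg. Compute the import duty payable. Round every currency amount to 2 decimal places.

Import duty: EUR 43595.24

Ad valorem component: 184355.48 × 23.4% = 43139.18
Specific component: 691 × 0.66 = 456.06
Import duty = 43139.18 + 456.06 = 43595.24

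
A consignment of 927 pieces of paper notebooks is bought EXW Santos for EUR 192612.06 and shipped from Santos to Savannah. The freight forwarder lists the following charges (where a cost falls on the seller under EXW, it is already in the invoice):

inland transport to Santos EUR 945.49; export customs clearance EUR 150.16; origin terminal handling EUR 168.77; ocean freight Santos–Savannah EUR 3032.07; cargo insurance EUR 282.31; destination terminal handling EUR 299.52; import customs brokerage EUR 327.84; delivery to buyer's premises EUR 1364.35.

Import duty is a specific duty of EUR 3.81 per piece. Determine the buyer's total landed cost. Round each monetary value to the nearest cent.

EXW: the seller makes goods available at their premises; the buyer bears all onward costs.
CIF value = EXW price + inland to port + export clearance + origin terminal + freight + insurance = 192612.06 + 945.49 + 150.16 + 168.77 + 3032.07 + 282.31 = 197190.86
Import duty = 927 × 3.81 = 3531.87
Buyer bears: inland to port 945.49 + export clearance 150.16 + origin terminal 168.77 + freight 3032.07 + insurance 282.31 + destination terminal 299.52 + brokerage 327.84 + delivery 1364.35 + duty 3531.87 = 10102.38
Landed cost = invoice 192612.06 + 10102.38 = 202714.44

Total landed cost: EUR 202714.44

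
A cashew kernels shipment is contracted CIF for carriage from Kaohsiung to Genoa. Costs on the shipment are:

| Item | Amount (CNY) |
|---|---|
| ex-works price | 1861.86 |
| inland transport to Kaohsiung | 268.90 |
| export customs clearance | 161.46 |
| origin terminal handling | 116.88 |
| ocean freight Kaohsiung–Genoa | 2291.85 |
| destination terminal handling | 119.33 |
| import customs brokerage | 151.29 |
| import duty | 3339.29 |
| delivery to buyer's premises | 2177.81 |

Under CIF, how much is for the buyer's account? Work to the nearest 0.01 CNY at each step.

Buyer's account: CNY 5787.72

CIF: the seller pays costs through ocean freight and marine insurance to the destination port.
Seller's account: goods 1861.86 + inland to port 268.90 + export clearance 161.46 + origin terminal 116.88 + freight 2291.85 = 4700.95
Buyer's account: destination terminal 119.33 + brokerage 151.29 + duty 3339.29 + delivery 2177.81 = 5787.72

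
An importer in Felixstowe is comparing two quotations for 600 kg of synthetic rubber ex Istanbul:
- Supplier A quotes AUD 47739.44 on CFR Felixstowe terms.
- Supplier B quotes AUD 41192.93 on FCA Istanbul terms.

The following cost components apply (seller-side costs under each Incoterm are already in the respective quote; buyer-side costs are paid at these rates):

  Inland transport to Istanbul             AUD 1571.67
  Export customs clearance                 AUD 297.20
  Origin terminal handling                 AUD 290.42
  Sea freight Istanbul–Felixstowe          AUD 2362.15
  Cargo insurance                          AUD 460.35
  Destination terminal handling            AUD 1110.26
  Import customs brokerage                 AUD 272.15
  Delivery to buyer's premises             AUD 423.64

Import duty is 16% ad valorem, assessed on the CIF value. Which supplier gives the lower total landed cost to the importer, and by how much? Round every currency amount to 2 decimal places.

Supplier A (CFR):
CIF value = CFR price + insurance = 47739.44 + 460.35 = 48199.79
Import duty = 48199.79 × 16% = 7711.97
Buyer bears (A): 460.35 + 1110.26 + 272.15 + 423.64 = 2266.40
Landed cost (A) = invoice 47739.44 + 2266.40 + duty 7711.97 = 57717.81
Supplier B (FCA):
CIF value = FCA price + origin terminal + freight + insurance = 41192.93 + 290.42 + 2362.15 + 460.35 = 44305.85
Import duty = 44305.85 × 16% = 7088.94
Buyer bears (B): 290.42 + 2362.15 + 460.35 + 1110.26 + 272.15 + 423.64 = 4918.97
Landed cost (B) = invoice 41192.93 + 4918.97 + duty 7088.94 = 53200.84
Difference = |57717.81 − 53200.84| = 4516.97

Supplier B is cheaper by AUD 4516.97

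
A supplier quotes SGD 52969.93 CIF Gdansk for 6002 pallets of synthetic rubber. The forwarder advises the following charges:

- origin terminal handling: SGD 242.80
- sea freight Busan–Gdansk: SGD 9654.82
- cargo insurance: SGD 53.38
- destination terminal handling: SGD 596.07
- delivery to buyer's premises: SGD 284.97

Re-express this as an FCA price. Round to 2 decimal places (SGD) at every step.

FCA price: SGD 43018.93

Not relevant to the conversion: delivery, destination terminal — on the buyer under both terms; not part of either seller's price.
From CIF to FCA, the seller no longer bears: origin terminal, freight, insurance.
FCA price = 52969.93 − 242.80 − 9654.82 − 53.38 = 43018.93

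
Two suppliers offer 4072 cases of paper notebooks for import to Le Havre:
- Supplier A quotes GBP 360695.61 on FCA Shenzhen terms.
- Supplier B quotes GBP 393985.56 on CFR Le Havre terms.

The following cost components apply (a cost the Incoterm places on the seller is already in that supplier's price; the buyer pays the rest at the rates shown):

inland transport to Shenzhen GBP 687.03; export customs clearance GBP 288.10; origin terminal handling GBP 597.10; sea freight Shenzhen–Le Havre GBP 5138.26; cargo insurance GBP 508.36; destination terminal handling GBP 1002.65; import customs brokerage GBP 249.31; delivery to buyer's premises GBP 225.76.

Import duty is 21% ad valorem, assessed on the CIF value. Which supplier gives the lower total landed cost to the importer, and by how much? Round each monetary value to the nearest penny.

Supplier A is cheaper by GBP 33341.05

Supplier A (FCA):
CIF value = FCA price + origin terminal + freight + insurance = 360695.61 + 597.10 + 5138.26 + 508.36 = 366939.33
Import duty = 366939.33 × 21% = 77057.26
Buyer bears (A): 597.10 + 5138.26 + 508.36 + 1002.65 + 249.31 + 225.76 = 7721.44
Landed cost (A) = invoice 360695.61 + 7721.44 + duty 77057.26 = 445474.31
Supplier B (CFR):
CIF value = CFR price + insurance = 393985.56 + 508.36 = 394493.92
Import duty = 394493.92 × 21% = 82843.72
Buyer bears (B): 508.36 + 1002.65 + 249.31 + 225.76 = 1986.08
Landed cost (B) = invoice 393985.56 + 1986.08 + duty 82843.72 = 478815.36
Difference = |445474.31 − 478815.36| = 33341.05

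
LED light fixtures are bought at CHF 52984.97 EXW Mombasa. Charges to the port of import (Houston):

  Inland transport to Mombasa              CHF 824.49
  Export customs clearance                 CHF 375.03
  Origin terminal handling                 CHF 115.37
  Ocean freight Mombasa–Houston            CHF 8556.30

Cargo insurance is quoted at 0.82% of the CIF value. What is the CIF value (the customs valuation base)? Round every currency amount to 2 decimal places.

CIF value: CHF 63375.84

Let C be the CIF value. C = EXW price + pre-shipment costs + freight + 0.82% × C
C − 0.82% × C = 52984.97 + 824.49 + 375.03 + 115.37 + 8556.30
0.9918 × C = 62856.16
C = 62856.16 / 0.9918 = 63375.84
Insurance premium = 0.82% × 63375.84 = 519.68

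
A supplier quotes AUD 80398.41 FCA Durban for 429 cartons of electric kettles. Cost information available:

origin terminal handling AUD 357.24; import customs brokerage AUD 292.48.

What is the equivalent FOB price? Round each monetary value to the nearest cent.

FOB price: AUD 80755.65

Not relevant to the conversion: brokerage — on the buyer under both terms; not part of either seller's price.
From FCA to FOB, the seller additionally bears: origin terminal.
FOB price = 80398.41 + 357.24 = 80755.65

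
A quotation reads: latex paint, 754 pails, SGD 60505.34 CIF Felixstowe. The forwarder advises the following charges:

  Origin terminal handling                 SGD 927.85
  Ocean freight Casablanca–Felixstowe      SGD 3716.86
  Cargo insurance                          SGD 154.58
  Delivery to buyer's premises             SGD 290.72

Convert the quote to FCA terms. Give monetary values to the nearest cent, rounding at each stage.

Not relevant to the conversion: delivery — on the buyer under both terms; not part of either seller's price.
From CIF to FCA, the seller no longer bears: origin terminal, freight, insurance.
FCA price = 60505.34 − 927.85 − 3716.86 − 154.58 = 55706.05

FCA price: SGD 55706.05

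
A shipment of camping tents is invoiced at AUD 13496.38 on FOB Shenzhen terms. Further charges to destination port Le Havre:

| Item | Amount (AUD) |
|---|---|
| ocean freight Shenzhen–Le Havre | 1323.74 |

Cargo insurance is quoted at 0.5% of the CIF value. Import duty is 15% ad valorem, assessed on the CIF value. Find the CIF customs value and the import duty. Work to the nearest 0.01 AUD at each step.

CIF value: AUD 14894.59; import duty: AUD 2234.19

Let C be the CIF value. C = FOB price + freight + 0.5% × C
C − 0.5% × C = 13496.38 + 1323.74
0.995 × C = 14820.12
C = 14820.12 / 0.995 = 14894.59
Insurance premium = 0.5% × 14894.59 = 74.47
Import duty = 14894.59 × 15% = 2234.19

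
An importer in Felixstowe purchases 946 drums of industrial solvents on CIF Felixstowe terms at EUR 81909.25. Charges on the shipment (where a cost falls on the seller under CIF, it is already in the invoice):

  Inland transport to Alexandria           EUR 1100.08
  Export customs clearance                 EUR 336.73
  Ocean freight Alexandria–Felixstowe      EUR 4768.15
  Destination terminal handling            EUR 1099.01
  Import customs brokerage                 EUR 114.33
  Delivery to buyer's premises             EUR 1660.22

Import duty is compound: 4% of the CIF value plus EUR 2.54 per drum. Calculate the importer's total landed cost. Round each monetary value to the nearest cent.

CIF: the seller pays costs through ocean freight and marine insurance to the destination port.
Already in the invoice (seller's account under CIF): inland to port, export clearance, freight — exclude.
The CIF price already equals the CIF value: 81909.25
Ad valorem component: 81909.25 × 4% = 3276.37
Specific component: 946 × 2.54 = 2402.84
Import duty = 3276.37 + 2402.84 = 5679.21
Buyer bears: destination terminal 1099.01 + brokerage 114.33 + delivery 1660.22 + duty 5679.21 = 8552.77
Landed cost = invoice 81909.25 + 8552.77 = 90462.02

Total landed cost: EUR 90462.02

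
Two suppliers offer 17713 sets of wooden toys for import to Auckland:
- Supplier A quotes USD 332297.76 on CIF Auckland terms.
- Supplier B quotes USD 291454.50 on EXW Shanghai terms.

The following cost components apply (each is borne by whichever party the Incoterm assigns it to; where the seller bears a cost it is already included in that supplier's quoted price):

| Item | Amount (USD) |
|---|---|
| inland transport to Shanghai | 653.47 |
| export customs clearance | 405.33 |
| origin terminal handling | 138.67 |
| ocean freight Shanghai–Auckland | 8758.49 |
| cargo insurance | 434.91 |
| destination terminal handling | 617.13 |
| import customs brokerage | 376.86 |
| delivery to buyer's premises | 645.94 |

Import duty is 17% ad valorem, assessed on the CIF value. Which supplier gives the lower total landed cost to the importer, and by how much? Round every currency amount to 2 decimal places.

Supplier B is cheaper by USD 35629.30

Supplier A (CIF):
The CIF price already equals the CIF value: 332297.76
Import duty = 332297.76 × 17% = 56490.62
Buyer bears (A): 617.13 + 376.86 + 645.94 = 1639.93
Landed cost (A) = invoice 332297.76 + 1639.93 + duty 56490.62 = 390428.31
Supplier B (EXW):
CIF value = EXW price + inland to port + export clearance + origin terminal + freight + insurance = 291454.50 + 653.47 + 405.33 + 138.67 + 8758.49 + 434.91 = 301845.37
Import duty = 301845.37 × 17% = 51313.71
Buyer bears (B): 653.47 + 405.33 + 138.67 + 8758.49 + 434.91 + 617.13 + 376.86 + 645.94 = 12030.80
Landed cost (B) = invoice 291454.50 + 12030.80 + duty 51313.71 = 354799.01
Difference = |390428.31 − 354799.01| = 35629.30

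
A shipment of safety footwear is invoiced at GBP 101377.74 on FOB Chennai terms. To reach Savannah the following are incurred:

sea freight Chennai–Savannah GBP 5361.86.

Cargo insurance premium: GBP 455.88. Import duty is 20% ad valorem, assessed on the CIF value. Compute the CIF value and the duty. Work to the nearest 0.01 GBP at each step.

CIF = FOB price + freight + insurance
CIF = 101377.74 + 5361.86 + 455.88 = 107195.48
Import duty = 107195.48 × 20% = 21439.10

CIF value: GBP 107195.48; import duty: GBP 21439.10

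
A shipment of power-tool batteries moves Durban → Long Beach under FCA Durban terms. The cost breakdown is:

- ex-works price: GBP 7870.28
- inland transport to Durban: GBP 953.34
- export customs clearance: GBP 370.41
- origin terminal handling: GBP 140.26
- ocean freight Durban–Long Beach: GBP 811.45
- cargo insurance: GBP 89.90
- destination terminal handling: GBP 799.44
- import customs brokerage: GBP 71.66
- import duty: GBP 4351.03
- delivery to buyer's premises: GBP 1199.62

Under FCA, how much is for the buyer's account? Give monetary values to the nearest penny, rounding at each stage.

FCA: the seller delivers export-cleared goods to the carrier; the buyer bears costs from that point.
Seller's account: goods 7870.28 + inland to port 953.34 + export clearance 370.41 = 9194.03
Buyer's account: origin terminal 140.26 + freight 811.45 + insurance 89.90 + destination terminal 799.44 + brokerage 71.66 + duty 4351.03 + delivery 1199.62 = 7463.36

Buyer's account: GBP 7463.36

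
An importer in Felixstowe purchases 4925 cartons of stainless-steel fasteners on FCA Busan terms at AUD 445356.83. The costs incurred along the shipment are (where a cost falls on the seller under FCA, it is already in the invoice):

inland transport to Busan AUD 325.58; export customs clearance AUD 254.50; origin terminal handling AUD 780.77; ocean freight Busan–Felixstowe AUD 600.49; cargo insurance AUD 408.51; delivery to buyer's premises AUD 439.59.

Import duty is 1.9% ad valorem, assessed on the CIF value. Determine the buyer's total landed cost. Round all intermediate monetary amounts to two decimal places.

FCA: the seller delivers export-cleared goods to the carrier; the buyer bears costs from that point.
Already in the invoice (seller's account under FCA): inland to port, export clearance — exclude.
CIF value = FCA price + origin terminal + freight + insurance = 445356.83 + 780.77 + 600.49 + 408.51 = 447146.60
Import duty = 447146.60 × 1.9% = 8495.79
Buyer bears: origin terminal 780.77 + freight 600.49 + insurance 408.51 + delivery 439.59 + duty 8495.79 = 10725.15
Landed cost = invoice 445356.83 + 10725.15 = 456081.98

Total landed cost: AUD 456081.98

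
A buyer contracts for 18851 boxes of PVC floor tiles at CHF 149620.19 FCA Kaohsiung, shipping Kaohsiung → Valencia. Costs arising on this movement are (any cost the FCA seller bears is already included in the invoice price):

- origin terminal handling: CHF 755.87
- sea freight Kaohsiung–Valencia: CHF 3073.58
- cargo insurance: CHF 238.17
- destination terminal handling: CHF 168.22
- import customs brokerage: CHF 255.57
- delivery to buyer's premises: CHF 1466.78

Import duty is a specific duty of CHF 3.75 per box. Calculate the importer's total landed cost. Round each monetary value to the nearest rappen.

Total landed cost: CHF 226269.63

FCA: the seller delivers export-cleared goods to the carrier; the buyer bears costs from that point.
CIF value = FCA price + origin terminal + freight + insurance = 149620.19 + 755.87 + 3073.58 + 238.17 = 153687.81
Import duty = 18851 × 3.75 = 70691.25
Buyer bears: origin terminal 755.87 + freight 3073.58 + insurance 238.17 + destination terminal 168.22 + brokerage 255.57 + delivery 1466.78 + duty 70691.25 = 76649.44
Landed cost = invoice 149620.19 + 76649.44 = 226269.63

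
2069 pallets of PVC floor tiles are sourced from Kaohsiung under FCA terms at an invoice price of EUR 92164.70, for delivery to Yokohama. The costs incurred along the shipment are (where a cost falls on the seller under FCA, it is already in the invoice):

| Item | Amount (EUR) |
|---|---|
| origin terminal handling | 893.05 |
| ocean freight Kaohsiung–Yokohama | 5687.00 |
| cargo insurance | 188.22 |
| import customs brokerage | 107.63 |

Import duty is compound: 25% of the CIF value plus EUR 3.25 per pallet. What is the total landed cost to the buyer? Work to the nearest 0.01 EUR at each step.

Total landed cost: EUR 130498.09

FCA: the seller delivers export-cleared goods to the carrier; the buyer bears costs from that point.
CIF value = FCA price + origin terminal + freight + insurance = 92164.70 + 893.05 + 5687.00 + 188.22 = 98932.97
Ad valorem component: 98932.97 × 25% = 24733.24
Specific component: 2069 × 3.25 = 6724.25
Import duty = 24733.24 + 6724.25 = 31457.49
Buyer bears: origin terminal 893.05 + freight 5687.00 + insurance 188.22 + brokerage 107.63 + duty 31457.49 = 38333.39
Landed cost = invoice 92164.70 + 38333.39 = 130498.09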